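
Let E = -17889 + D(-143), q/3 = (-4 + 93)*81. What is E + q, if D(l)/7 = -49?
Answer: 3395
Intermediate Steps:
q = 21627 (q = 3*((-4 + 93)*81) = 3*(89*81) = 3*7209 = 21627)
D(l) = -343 (D(l) = 7*(-49) = -343)
E = -18232 (E = -17889 - 343 = -18232)
E + q = -18232 + 21627 = 3395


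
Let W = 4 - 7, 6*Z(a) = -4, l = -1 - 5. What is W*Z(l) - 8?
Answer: -6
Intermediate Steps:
l = -6
Z(a) = -⅔ (Z(a) = (⅙)*(-4) = -⅔)
W = -3
W*Z(l) - 8 = -3*(-⅔) - 8 = 2 - 8 = -6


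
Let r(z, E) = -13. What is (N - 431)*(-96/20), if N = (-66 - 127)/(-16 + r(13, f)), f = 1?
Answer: 295344/145 ≈ 2036.9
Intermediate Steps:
N = 193/29 (N = (-66 - 127)/(-16 - 13) = -193/(-29) = -193*(-1/29) = 193/29 ≈ 6.6552)
(N - 431)*(-96/20) = (193/29 - 431)*(-96/20) = -(-1181376)/(29*20) = -12306/29*(-24/5) = 295344/145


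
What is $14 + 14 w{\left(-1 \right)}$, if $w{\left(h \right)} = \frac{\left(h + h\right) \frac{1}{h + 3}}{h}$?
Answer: $28$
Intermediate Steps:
$w{\left(h \right)} = \frac{2}{3 + h}$ ($w{\left(h \right)} = \frac{2 h \frac{1}{3 + h}}{h} = \frac{2}{3 + h}$)
$14 + 14 w{\left(-1 \right)} = 14 + 14 \frac{2}{3 - 1} = 14 + 14 \cdot \frac{2}{2} = 14 + 14 \cdot 2 \cdot \frac{1}{2} = 14 + 14 \cdot 1 = 14 + 14 = 28$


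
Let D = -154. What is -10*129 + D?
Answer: -1444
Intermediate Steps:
-10*129 + D = -10*129 - 154 = -1290 - 154 = -1444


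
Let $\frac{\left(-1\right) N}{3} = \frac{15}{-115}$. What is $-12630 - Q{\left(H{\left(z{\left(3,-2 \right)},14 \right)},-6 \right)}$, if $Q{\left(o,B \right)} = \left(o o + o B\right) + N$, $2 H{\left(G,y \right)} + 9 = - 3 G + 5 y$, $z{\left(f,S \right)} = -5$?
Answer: $- \frac{318467}{23} \approx -13846.0$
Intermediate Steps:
$H{\left(G,y \right)} = - \frac{9}{2} - \frac{3 G}{2} + \frac{5 y}{2}$ ($H{\left(G,y \right)} = - \frac{9}{2} + \frac{- 3 G + 5 y}{2} = - \frac{9}{2} - \left(- \frac{5 y}{2} + \frac{3 G}{2}\right) = - \frac{9}{2} - \frac{3 G}{2} + \frac{5 y}{2}$)
$N = \frac{9}{23}$ ($N = - 3 \frac{15}{-115} = - 3 \cdot 15 \left(- \frac{1}{115}\right) = \left(-3\right) \left(- \frac{3}{23}\right) = \frac{9}{23} \approx 0.3913$)
$Q{\left(o,B \right)} = \frac{9}{23} + o^{2} + B o$ ($Q{\left(o,B \right)} = \left(o o + o B\right) + \frac{9}{23} = \left(o^{2} + B o\right) + \frac{9}{23} = \frac{9}{23} + o^{2} + B o$)
$-12630 - Q{\left(H{\left(z{\left(3,-2 \right)},14 \right)},-6 \right)} = -12630 - \left(\frac{9}{23} + \left(- \frac{9}{2} - - \frac{15}{2} + \frac{5}{2} \cdot 14\right)^{2} - 6 \left(- \frac{9}{2} - - \frac{15}{2} + \frac{5}{2} \cdot 14\right)\right) = -12630 - \left(\frac{9}{23} + \left(- \frac{9}{2} + \frac{15}{2} + 35\right)^{2} - 6 \left(- \frac{9}{2} + \frac{15}{2} + 35\right)\right) = -12630 - \left(\frac{9}{23} + 38^{2} - 228\right) = -12630 - \left(\frac{9}{23} + 1444 - 228\right) = -12630 - \frac{27977}{23} = - \frac{318467}{23}$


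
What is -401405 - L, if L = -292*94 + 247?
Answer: -374204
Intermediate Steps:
L = -27201 (L = -27448 + 247 = -27201)
-401405 - L = -401405 - 1*(-27201) = -401405 + 27201 = -374204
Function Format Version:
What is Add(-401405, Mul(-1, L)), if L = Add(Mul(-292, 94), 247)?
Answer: -374204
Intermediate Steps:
L = -27201 (L = Add(-27448, 247) = -27201)
Add(-401405, Mul(-1, L)) = Add(-401405, Mul(-1, -27201)) = Add(-401405, 27201) = -374204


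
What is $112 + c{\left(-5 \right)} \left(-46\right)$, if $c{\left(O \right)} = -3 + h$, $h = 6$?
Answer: $-26$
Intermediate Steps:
$c{\left(O \right)} = 3$ ($c{\left(O \right)} = -3 + 6 = 3$)
$112 + c{\left(-5 \right)} \left(-46\right) = 112 + 3 \left(-46\right) = 112 - 138 = -26$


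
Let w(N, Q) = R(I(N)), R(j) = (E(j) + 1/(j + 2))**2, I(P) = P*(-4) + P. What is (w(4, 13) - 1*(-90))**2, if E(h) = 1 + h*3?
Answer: 17477104401/10000 ≈ 1.7477e+6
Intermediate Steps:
I(P) = -3*P (I(P) = -4*P + P = -3*P)
E(h) = 1 + 3*h
R(j) = (1 + 1/(2 + j) + 3*j)**2 (R(j) = ((1 + 3*j) + 1/(j + 2))**2 = ((1 + 3*j) + 1/(2 + j))**2 = (1 + 1/(2 + j) + 3*j)**2)
w(N, Q) = (3 - 21*N + 27*N**2)**2/(2 - 3*N)**2 (w(N, Q) = (3 + 3*(-3*N)**2 + 7*(-3*N))**2/(2 - 3*N)**2 = (3 + 3*(9*N**2) - 21*N)**2/(2 - 3*N)**2 = (3 + 27*N**2 - 21*N)**2/(2 - 3*N)**2 = (3 - 21*N + 27*N**2)**2/(2 - 3*N)**2)
(w(4, 13) - 1*(-90))**2 = (9*(1 - 7*4 + 9*4**2)**2/(-2 + 3*4)**2 - 1*(-90))**2 = (9*(1 - 28 + 9*16)**2/(-2 + 12)**2 + 90)**2 = (9*(1 - 28 + 144)**2/10**2 + 90)**2 = (9*(1/100)*117**2 + 90)**2 = (9*(1/100)*13689 + 90)**2 = (123201/100 + 90)**2 = (132201/100)**2 = 17477104401/10000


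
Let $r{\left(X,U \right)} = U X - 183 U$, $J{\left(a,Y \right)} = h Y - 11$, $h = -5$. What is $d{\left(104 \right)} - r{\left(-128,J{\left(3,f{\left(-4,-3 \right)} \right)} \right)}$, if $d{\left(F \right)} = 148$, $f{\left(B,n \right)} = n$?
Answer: $1392$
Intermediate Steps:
$J{\left(a,Y \right)} = -11 - 5 Y$ ($J{\left(a,Y \right)} = - 5 Y - 11 = -11 - 5 Y$)
$r{\left(X,U \right)} = - 183 U + U X$
$d{\left(104 \right)} - r{\left(-128,J{\left(3,f{\left(-4,-3 \right)} \right)} \right)} = 148 - \left(-11 - -15\right) \left(-183 - 128\right) = 148 - \left(-11 + 15\right) \left(-311\right) = 148 - 4 \left(-311\right) = 148 - -1244 = 148 + 1244 = 1392$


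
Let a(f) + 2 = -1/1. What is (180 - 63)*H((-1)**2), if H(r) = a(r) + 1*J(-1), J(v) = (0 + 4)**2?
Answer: 1521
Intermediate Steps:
a(f) = -3 (a(f) = -2 - 1/1 = -2 - 1*1 = -2 - 1 = -3)
J(v) = 16 (J(v) = 4**2 = 16)
H(r) = 13 (H(r) = -3 + 1*16 = -3 + 16 = 13)
(180 - 63)*H((-1)**2) = (180 - 63)*13 = 117*13 = 1521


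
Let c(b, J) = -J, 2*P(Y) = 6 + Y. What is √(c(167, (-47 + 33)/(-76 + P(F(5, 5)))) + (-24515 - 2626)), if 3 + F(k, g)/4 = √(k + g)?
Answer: √(-2144153 + 54282*√10)/√(79 - 2*√10) ≈ 164.75*I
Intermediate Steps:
F(k, g) = -12 + 4*√(g + k) (F(k, g) = -12 + 4*√(k + g) = -12 + 4*√(g + k))
P(Y) = 3 + Y/2 (P(Y) = (6 + Y)/2 = 3 + Y/2)
√(c(167, (-47 + 33)/(-76 + P(F(5, 5)))) + (-24515 - 2626)) = √(-(-47 + 33)/(-76 + (3 + (-12 + 4*√(5 + 5))/2)) + (-24515 - 2626)) = √(-(-14)/(-76 + (3 + (-12 + 4*√10)/2)) - 27141) = √(-(-14)/(-76 + (3 + (-6 + 2*√10))) - 27141) = √(-(-14)/(-76 + (-3 + 2*√10)) - 27141) = √(-(-14)/(-79 + 2*√10) - 27141) = √(14/(-79 + 2*√10) - 27141) = √(-27141 + 14/(-79 + 2*√10))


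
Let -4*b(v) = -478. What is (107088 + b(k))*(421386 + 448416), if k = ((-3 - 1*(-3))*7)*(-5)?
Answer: 93249297915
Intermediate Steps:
k = 0 (k = ((-3 + 3)*7)*(-5) = (0*7)*(-5) = 0*(-5) = 0)
b(v) = 239/2 (b(v) = -¼*(-478) = 239/2)
(107088 + b(k))*(421386 + 448416) = (107088 + 239/2)*(421386 + 448416) = (214415/2)*869802 = 93249297915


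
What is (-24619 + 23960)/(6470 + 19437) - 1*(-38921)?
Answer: 1008325688/25907 ≈ 38921.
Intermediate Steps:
(-24619 + 23960)/(6470 + 19437) - 1*(-38921) = -659/25907 + 38921 = 1008325688/25907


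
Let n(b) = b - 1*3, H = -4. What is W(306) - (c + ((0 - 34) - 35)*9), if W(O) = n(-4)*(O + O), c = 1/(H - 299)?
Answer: -1109888/303 ≈ -3663.0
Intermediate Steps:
n(b) = -3 + b (n(b) = b - 3 = -3 + b)
c = -1/303 (c = 1/(-4 - 299) = 1/(-303) = -1/303 ≈ -0.0033003)
W(O) = -14*O (W(O) = (-3 - 4)*(O + O) = -14*O)
W(306) - (c + ((0 - 34) - 35)*9) = -14*306 - (-1/303 + ((0 - 34) - 35)*9) = -4284 - (-1/303 + (-34 - 35)*9) = -4284 - (-1/303 - 69*9) = -4284 - (-1/303 - 621) = -4284 - 1*(-188164/303) = -4284 + 188164/303 = -1109888/303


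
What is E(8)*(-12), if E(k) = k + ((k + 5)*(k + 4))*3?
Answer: -5712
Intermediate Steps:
E(k) = k + 3*(4 + k)*(5 + k) (E(k) = k + ((5 + k)*(4 + k))*3 = k + ((4 + k)*(5 + k))*3 = k + 3*(4 + k)*(5 + k))
E(8)*(-12) = (60 + 3*8**2 + 28*8)*(-12) = (60 + 3*64 + 224)*(-12) = (60 + 192 + 224)*(-12) = 476*(-12) = -5712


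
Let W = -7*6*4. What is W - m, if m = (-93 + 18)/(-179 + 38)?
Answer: -7921/47 ≈ -168.53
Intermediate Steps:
m = 25/47 (m = -75/(-141) = -75*(-1/141) = 25/47 ≈ 0.53191)
W = -168 (W = -42*4 = -168)
W - m = -168 - 1*25/47 = -168 - 25/47 = -7921/47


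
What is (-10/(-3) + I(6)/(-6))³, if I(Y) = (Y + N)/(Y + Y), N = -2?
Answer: 205379/5832 ≈ 35.216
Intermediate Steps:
I(Y) = (-2 + Y)/(2*Y) (I(Y) = (Y - 2)/(Y + Y) = (-2 + Y)/((2*Y)) = (-2 + Y)*(1/(2*Y)) = (-2 + Y)/(2*Y))
(-10/(-3) + I(6)/(-6))³ = (-10/(-3) + ((½)*(-2 + 6)/6)/(-6))³ = (-10*(-⅓) + ((½)*(⅙)*4)*(-⅙))³ = (10/3 + (⅓)*(-⅙))³ = (10/3 - 1/18)³ = (59/18)³ = 205379/5832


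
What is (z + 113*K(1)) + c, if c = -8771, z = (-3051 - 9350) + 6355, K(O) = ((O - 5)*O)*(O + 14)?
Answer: -21597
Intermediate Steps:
K(O) = O*(-5 + O)*(14 + O) (K(O) = ((-5 + O)*O)*(14 + O) = (O*(-5 + O))*(14 + O) = O*(-5 + O)*(14 + O))
z = -6046 (z = -12401 + 6355 = -6046)
(z + 113*K(1)) + c = (-6046 + 113*(1*(-70 + 1² + 9*1))) - 8771 = (-6046 + 113*(1*(-70 + 1 + 9))) - 8771 = (-6046 + 113*(1*(-60))) - 8771 = (-6046 + 113*(-60)) - 8771 = (-6046 - 6780) - 8771 = -12826 - 8771 = -21597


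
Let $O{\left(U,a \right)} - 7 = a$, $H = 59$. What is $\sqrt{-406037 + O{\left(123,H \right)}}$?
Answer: $i \sqrt{405971} \approx 637.16 i$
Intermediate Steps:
$O{\left(U,a \right)} = 7 + a$
$\sqrt{-406037 + O{\left(123,H \right)}} = \sqrt{-406037 + \left(7 + 59\right)} = \sqrt{-406037 + 66} = \sqrt{-405971} = i \sqrt{405971}$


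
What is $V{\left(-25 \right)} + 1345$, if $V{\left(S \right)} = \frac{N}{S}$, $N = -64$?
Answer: $\frac{33689}{25} \approx 1347.6$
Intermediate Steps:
$V{\left(S \right)} = - \frac{64}{S}$
$V{\left(-25 \right)} + 1345 = - \frac{64}{-25} + 1345 = \left(-64\right) \left(- \frac{1}{25}\right) + 1345 = \frac{64}{25} + 1345 = \frac{33689}{25}$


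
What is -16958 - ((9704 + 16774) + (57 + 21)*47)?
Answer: -47102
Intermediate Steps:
-16958 - ((9704 + 16774) + (57 + 21)*47) = -16958 - (26478 + 78*47) = -16958 - (26478 + 3666) = -16958 - 1*30144 = -16958 - 30144 = -47102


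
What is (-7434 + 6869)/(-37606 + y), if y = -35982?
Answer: 565/73588 ≈ 0.0076779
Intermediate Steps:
(-7434 + 6869)/(-37606 + y) = (-7434 + 6869)/(-37606 - 35982) = -565/(-73588) = -565*(-1/73588) = 565/73588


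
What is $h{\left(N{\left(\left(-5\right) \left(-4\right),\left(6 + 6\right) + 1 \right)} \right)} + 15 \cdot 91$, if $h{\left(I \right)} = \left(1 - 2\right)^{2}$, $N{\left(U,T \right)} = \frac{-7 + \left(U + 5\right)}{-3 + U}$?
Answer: $1366$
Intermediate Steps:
$N{\left(U,T \right)} = \frac{-2 + U}{-3 + U}$ ($N{\left(U,T \right)} = \frac{-7 + \left(5 + U\right)}{-3 + U} = \frac{-2 + U}{-3 + U}$)
$h{\left(I \right)} = 1$ ($h{\left(I \right)} = \left(-1\right)^{2} = 1$)
$h{\left(N{\left(\left(-5\right) \left(-4\right),\left(6 + 6\right) + 1 \right)} \right)} + 15 \cdot 91 = 1 + 15 \cdot 91 = 1 + 1365 = 1366$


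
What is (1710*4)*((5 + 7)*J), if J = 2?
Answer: 164160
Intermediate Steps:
(1710*4)*((5 + 7)*J) = (1710*4)*((5 + 7)*2) = 6840*(12*2) = 6840*24 = 164160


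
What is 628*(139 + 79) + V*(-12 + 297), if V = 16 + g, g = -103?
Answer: 112109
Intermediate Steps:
V = -87 (V = 16 - 103 = -87)
628*(139 + 79) + V*(-12 + 297) = 628*(139 + 79) - 87*(-12 + 297) = 628*218 - 87*285 = 136904 - 24795 = 112109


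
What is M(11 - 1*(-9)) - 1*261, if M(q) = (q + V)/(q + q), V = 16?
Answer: -2601/10 ≈ -260.10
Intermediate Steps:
M(q) = (16 + q)/(2*q) (M(q) = (q + 16)/(q + q) = (16 + q)/((2*q)) = (16 + q)*(1/(2*q)) = (16 + q)/(2*q))
M(11 - 1*(-9)) - 1*261 = (16 + (11 - 1*(-9)))/(2*(11 - 1*(-9))) - 1*261 = (16 + (11 + 9))/(2*(11 + 9)) - 261 = (½)*(16 + 20)/20 - 261 = (½)*(1/20)*36 - 261 = 9/10 - 261 = -2601/10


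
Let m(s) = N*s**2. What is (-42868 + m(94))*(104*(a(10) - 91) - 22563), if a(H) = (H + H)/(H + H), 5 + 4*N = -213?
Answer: 16741378890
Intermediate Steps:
N = -109/2 (N = -5/4 + (1/4)*(-213) = -5/4 - 213/4 = -109/2 ≈ -54.500)
a(H) = 1 (a(H) = (2*H)/((2*H)) = (2*H)*(1/(2*H)) = 1)
m(s) = -109*s**2/2
(-42868 + m(94))*(104*(a(10) - 91) - 22563) = (-42868 - 109/2*94**2)*(104*(1 - 91) - 22563) = (-42868 - 109/2*8836)*(104*(-90) - 22563) = (-42868 - 481562)*(-9360 - 22563) = -524430*(-31923) = 16741378890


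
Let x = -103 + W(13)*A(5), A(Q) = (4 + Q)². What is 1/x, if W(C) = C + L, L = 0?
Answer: 1/950 ≈ 0.0010526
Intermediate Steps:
W(C) = C (W(C) = C + 0 = C)
x = 950 (x = -103 + 13*(4 + 5)² = -103 + 13*9² = -103 + 13*81 = -103 + 1053 = 950)
1/x = 1/950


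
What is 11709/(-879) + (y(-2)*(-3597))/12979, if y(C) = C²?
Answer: -54872721/3802847 ≈ -14.429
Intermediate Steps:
11709/(-879) + (y(-2)*(-3597))/12979 = 11709/(-879) + ((-2)²*(-3597))/12979 = 11709*(-1/879) + (4*(-3597))*(1/12979) = -3903/293 - 14388*1/12979 = -3903/293 - 14388/12979 = -54872721/3802847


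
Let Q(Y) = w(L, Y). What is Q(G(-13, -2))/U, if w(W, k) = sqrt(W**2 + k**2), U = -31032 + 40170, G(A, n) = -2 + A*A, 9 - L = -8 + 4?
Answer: sqrt(28058)/9138 ≈ 0.018331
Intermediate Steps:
L = 13 (L = 9 - (-8 + 4) = 9 - 1*(-4) = 9 + 4 = 13)
G(A, n) = -2 + A**2
U = 9138
Q(Y) = sqrt(169 + Y**2) (Q(Y) = sqrt(13**2 + Y**2) = sqrt(169 + Y**2))
Q(G(-13, -2))/U = sqrt(169 + (-2 + (-13)**2)**2)/9138 = sqrt(169 + (-2 + 169)**2)*(1/9138) = sqrt(169 + 167**2)*(1/9138) = sqrt(169 + 27889)*(1/9138) = sqrt(28058)*(1/9138) = sqrt(28058)/9138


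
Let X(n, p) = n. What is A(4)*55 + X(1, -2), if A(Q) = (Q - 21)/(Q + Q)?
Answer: -927/8 ≈ -115.88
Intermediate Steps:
A(Q) = (-21 + Q)/(2*Q) (A(Q) = (-21 + Q)/((2*Q)) = (-21 + Q)*(1/(2*Q)) = (-21 + Q)/(2*Q))
A(4)*55 + X(1, -2) = ((½)*(-21 + 4)/4)*55 + 1 = ((½)*(¼)*(-17))*55 + 1 = -17/8*55 + 1 = -935/8 + 1 = -927/8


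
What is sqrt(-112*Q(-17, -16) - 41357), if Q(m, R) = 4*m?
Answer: 3*I*sqrt(3749) ≈ 183.69*I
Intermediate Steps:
sqrt(-112*Q(-17, -16) - 41357) = sqrt(-448*(-17) - 41357) = sqrt(-112*(-68) - 41357) = sqrt(7616 - 41357) = sqrt(-33741) = 3*I*sqrt(3749)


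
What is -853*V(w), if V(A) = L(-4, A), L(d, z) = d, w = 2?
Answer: 3412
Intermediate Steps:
V(A) = -4
-853*V(w) = -853*(-4) = 3412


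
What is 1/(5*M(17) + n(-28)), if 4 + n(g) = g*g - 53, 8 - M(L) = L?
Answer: 1/682 ≈ 0.0014663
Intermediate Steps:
M(L) = 8 - L
n(g) = -57 + g**2 (n(g) = -4 + (g*g - 53) = -4 + (g**2 - 53) = -4 + (-53 + g**2) = -57 + g**2)
1/(5*M(17) + n(-28)) = 1/(5*(8 - 1*17) + (-57 + (-28)**2)) = 1/(5*(8 - 17) + (-57 + 784)) = 1/(5*(-9) + 727) = 1/(-45 + 727) = 1/682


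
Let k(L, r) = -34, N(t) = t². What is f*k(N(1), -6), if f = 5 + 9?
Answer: -476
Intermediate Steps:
f = 14
f*k(N(1), -6) = 14*(-34) = -476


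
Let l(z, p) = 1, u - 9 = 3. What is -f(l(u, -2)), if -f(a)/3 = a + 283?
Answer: 852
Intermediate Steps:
u = 12 (u = 9 + 3 = 12)
f(a) = -849 - 3*a (f(a) = -3*(a + 283) = -3*(283 + a) = -849 - 3*a)
-f(l(u, -2)) = -(-849 - 3*1) = -(-849 - 3) = -1*(-852) = 852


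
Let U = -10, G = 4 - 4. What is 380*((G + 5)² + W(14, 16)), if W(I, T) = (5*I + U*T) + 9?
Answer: -21280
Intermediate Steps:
G = 0
W(I, T) = 9 - 10*T + 5*I (W(I, T) = (5*I - 10*T) + 9 = (-10*T + 5*I) + 9 = 9 - 10*T + 5*I)
380*((G + 5)² + W(14, 16)) = 380*((0 + 5)² + (9 - 10*16 + 5*14)) = 380*(5² + (9 - 160 + 70)) = 380*(25 - 81) = 380*(-56) = -21280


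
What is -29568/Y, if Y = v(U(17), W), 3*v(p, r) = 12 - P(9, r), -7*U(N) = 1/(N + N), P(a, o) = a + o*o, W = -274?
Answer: 88704/75073 ≈ 1.1816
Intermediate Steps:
P(a, o) = a + o²
U(N) = -1/(14*N) (U(N) = -1/(7*(N + N)) = -1/(2*N)/7 = -1/(14*N))
v(p, r) = 1 - r²/3 (v(p, r) = (12 - (9 + r²))/3 = (12 + (-9 - r²))/3 = (3 - r²)/3 = 1 - r²/3)
Y = -75073/3 (Y = 1 - ⅓*(-274)² = 1 - ⅓*75076 = 1 - 75076/3 = -75073/3 ≈ -25024.)
-29568/Y = -29568/(-75073/3) = -29568*(-3/75073) = 88704/75073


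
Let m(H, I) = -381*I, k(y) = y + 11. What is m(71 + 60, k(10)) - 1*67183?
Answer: -75184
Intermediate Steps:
k(y) = 11 + y
m(71 + 60, k(10)) - 1*67183 = -381*(11 + 10) - 1*67183 = -381*21 - 67183 = -8001 - 67183 = -75184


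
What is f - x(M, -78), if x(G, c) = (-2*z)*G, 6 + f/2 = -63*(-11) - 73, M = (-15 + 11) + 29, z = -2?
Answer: 1128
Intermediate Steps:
M = 25 (M = -4 + 29 = 25)
f = 1228 (f = -12 + 2*(-63*(-11) - 73) = -12 + 2*(693 - 73) = -12 + 2*620 = -12 + 1240 = 1228)
x(G, c) = 4*G (x(G, c) = (-2*(-2))*G = 4*G)
f - x(M, -78) = 1228 - 4*25 = 1228 - 1*100 = 1228 - 100 = 1128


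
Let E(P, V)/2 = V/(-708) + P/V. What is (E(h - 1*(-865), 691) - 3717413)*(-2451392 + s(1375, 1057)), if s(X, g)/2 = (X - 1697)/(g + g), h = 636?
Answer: 56099676720098041415/6156119 ≈ 9.1128e+12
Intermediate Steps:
s(X, g) = (-1697 + X)/g (s(X, g) = 2*((X - 1697)/(g + g)) = 2*((-1697 + X)/((2*g))) = 2*((-1697 + X)*(1/(2*g))) = 2*((-1697 + X)/(2*g)) = (-1697 + X)/g)
E(P, V) = -V/354 + 2*P/V (E(P, V) = 2*(V/(-708) + P/V) = 2*(V*(-1/708) + P/V) = 2*(-V/708 + P/V) = -V/354 + 2*P/V)
(E(h - 1*(-865), 691) - 3717413)*(-2451392 + s(1375, 1057)) = ((-1/354*691 + 2*(636 - 1*(-865))/691) - 3717413)*(-2451392 + (-1697 + 1375)/1057) = ((-691/354 + 2*(636 + 865)*(1/691)) - 3717413)*(-2451392 + (1/1057)*(-322)) = ((-691/354 + 2*1501*(1/691)) - 3717413)*(-2451392 - 46/151) = ((-691/354 + 3002/691) - 3717413)*(-370160238/151) = (585227/244614 - 3717413)*(-370160238/151) = -909330678355/244614*(-370160238/151) = 56099676720098041415/6156119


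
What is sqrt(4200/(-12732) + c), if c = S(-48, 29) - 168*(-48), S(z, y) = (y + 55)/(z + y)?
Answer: sqrt(3275160197918)/20159 ≈ 89.773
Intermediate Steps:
S(z, y) = (55 + y)/(y + z)
c = 153132/19 (c = (55 + 29)/(29 - 48) - 168*(-48) = 84/(-19) + 8064 = -1/19*84 + 8064 = -84/19 + 8064 = 153132/19 ≈ 8059.6)
sqrt(4200/(-12732) + c) = sqrt(4200/(-12732) + 153132/19) = sqrt(4200*(-1/12732) + 153132/19) = sqrt(-350/1061 + 153132/19) = sqrt(162466402/20159) = sqrt(3275160197918)/20159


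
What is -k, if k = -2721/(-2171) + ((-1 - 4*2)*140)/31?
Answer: 2651109/67301 ≈ 39.392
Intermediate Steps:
k = -2651109/67301 (k = -2721*(-1/2171) + ((-1 - 8)*140)*(1/31) = 2721/2171 - 9*140*(1/31) = 2721/2171 - 1260*1/31 = 2721/2171 - 1260/31 = -2651109/67301 ≈ -39.392)
-k = -1*(-2651109/67301) = 2651109/67301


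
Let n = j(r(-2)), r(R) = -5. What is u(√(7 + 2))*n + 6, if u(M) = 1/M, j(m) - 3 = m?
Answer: 16/3 ≈ 5.3333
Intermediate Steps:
j(m) = 3 + m
n = -2 (n = 3 - 5 = -2)
u(√(7 + 2))*n + 6 = -2/√(7 + 2) + 6 = -2/√9 + 6 = -2/3 + 6 = (⅓)*(-2) + 6 = -⅔ + 6 = 16/3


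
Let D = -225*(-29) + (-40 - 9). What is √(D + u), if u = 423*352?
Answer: 2*√38843 ≈ 394.17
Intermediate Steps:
u = 148896
D = 6476 (D = 6525 - 49 = 6476)
√(D + u) = √(6476 + 148896) = √155372 = 2*√38843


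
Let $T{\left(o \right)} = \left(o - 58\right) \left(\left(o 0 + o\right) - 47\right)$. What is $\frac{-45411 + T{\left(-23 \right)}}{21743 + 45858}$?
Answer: $- \frac{39741}{67601} \approx -0.58788$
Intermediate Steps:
$T{\left(o \right)} = \left(-58 + o\right) \left(-47 + o\right)$ ($T{\left(o \right)} = \left(-58 + o\right) \left(\left(0 + o\right) - 47\right) = \left(-58 + o\right) \left(o - 47\right) = \left(-58 + o\right) \left(-47 + o\right)$)
$\frac{-45411 + T{\left(-23 \right)}}{21743 + 45858} = \frac{-45411 + \left(2726 + \left(-23\right)^{2} - -2415\right)}{21743 + 45858} = \frac{-45411 + \left(2726 + 529 + 2415\right)}{67601} = \left(-45411 + 5670\right) \frac{1}{67601} = \left(-39741\right) \frac{1}{67601} = - \frac{39741}{67601}$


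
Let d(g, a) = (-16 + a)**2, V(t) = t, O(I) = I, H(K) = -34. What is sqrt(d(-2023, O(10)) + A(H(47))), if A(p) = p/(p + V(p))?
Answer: sqrt(146)/2 ≈ 6.0415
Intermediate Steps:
A(p) = 1/2 (A(p) = p/(p + p) = p/((2*p)) = p*(1/(2*p)) = 1/2)
sqrt(d(-2023, O(10)) + A(H(47))) = sqrt((-16 + 10)**2 + 1/2) = sqrt((-6)**2 + 1/2) = sqrt(36 + 1/2) = sqrt(73/2) = sqrt(146)/2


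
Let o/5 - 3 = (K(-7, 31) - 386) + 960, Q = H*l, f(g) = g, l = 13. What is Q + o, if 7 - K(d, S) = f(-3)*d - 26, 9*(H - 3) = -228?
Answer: 7964/3 ≈ 2654.7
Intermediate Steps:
H = -67/3 (H = 3 + (⅑)*(-228) = 3 - 76/3 = -67/3 ≈ -22.333)
K(d, S) = 33 + 3*d (K(d, S) = 7 - (-3*d - 26) = 7 - (-26 - 3*d) = 7 + (26 + 3*d) = 33 + 3*d)
Q = -871/3 (Q = -67/3*13 = -871/3 ≈ -290.33)
o = 2945 (o = 15 + 5*(((33 + 3*(-7)) - 386) + 960) = 15 + 5*(((33 - 21) - 386) + 960) = 15 + 5*((12 - 386) + 960) = 15 + 5*(-374 + 960) = 15 + 5*586 = 15 + 2930 = 2945)
Q + o = -871/3 + 2945 = 7964/3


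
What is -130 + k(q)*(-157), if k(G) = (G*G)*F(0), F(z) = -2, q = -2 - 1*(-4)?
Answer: 1126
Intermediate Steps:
q = 2 (q = -2 + 4 = 2)
k(G) = -2*G² (k(G) = (G*G)*(-2) = G²*(-2) = -2*G²)
-130 + k(q)*(-157) = -130 - 2*2²*(-157) = -130 - 2*4*(-157) = -130 - 8*(-157) = -130 + 1256 = 1126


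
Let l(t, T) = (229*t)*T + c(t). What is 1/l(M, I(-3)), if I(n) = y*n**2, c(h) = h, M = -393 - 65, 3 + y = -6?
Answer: 1/8494984 ≈ 1.1772e-7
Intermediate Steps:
y = -9 (y = -3 - 6 = -9)
M = -458
I(n) = -9*n**2
l(t, T) = t + 229*T*t (l(t, T) = (229*t)*T + t = 229*T*t + t = t + 229*T*t)
1/l(M, I(-3)) = 1/(-458*(1 + 229*(-9*(-3)**2))) = 1/(-458*(1 + 229*(-9*9))) = 1/(-458*(1 + 229*(-81))) = 1/(-458*(1 - 18549)) = 1/(-458*(-18548)) = 1/8494984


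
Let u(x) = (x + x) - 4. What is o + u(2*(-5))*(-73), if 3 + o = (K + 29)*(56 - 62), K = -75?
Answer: 2025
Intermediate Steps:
u(x) = -4 + 2*x (u(x) = 2*x - 4 = -4 + 2*x)
o = 273 (o = -3 + (-75 + 29)*(56 - 62) = -3 - 46*(-6) = -3 + 276 = 273)
o + u(2*(-5))*(-73) = 273 + (-4 + 2*(2*(-5)))*(-73) = 273 + (-4 + 2*(-10))*(-73) = 273 + (-4 - 20)*(-73) = 273 - 24*(-73) = 273 + 1752 = 2025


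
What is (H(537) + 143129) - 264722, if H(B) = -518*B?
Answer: -399759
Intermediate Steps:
(H(537) + 143129) - 264722 = (-518*537 + 143129) - 264722 = (-278166 + 143129) - 264722 = -135037 - 264722 = -399759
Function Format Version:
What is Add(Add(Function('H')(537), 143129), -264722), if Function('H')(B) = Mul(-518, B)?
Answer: -399759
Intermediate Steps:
Add(Add(Function('H')(537), 143129), -264722) = Add(Add(Mul(-518, 537), 143129), -264722) = Add(Add(-278166, 143129), -264722) = Add(-135037, -264722) = -399759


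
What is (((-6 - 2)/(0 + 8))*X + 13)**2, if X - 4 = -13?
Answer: 484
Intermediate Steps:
X = -9 (X = 4 - 13 = -9)
(((-6 - 2)/(0 + 8))*X + 13)**2 = (((-6 - 2)/(0 + 8))*(-9) + 13)**2 = (-8/8*(-9) + 13)**2 = (-8*1/8*(-9) + 13)**2 = (-1*(-9) + 13)**2 = (9 + 13)**2 = 22**2 = 484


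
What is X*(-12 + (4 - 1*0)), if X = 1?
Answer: -8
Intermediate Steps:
X*(-12 + (4 - 1*0)) = 1*(-12 + (4 - 1*0)) = 1*(-12 + (4 + 0)) = 1*(-12 + 4) = 1*(-8) = -8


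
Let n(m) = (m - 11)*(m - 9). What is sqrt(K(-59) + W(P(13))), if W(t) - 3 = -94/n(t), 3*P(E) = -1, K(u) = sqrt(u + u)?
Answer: sqrt(119595 + 56644*I*sqrt(118))/238 ≈ 2.5668 + 2.116*I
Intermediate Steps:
K(u) = sqrt(2)*sqrt(u) (K(u) = sqrt(2*u) = sqrt(2)*sqrt(u))
P(E) = -1/3 (P(E) = (1/3)*(-1) = -1/3)
n(m) = (-11 + m)*(-9 + m)
W(t) = 3 - 94/(99 + t**2 - 20*t)
sqrt(K(-59) + W(P(13))) = sqrt(sqrt(2)*sqrt(-59) + (203 - 60*(-1/3) + 3*(-1/3)**2)/(99 + (-1/3)**2 - 20*(-1/3))) = sqrt(sqrt(2)*(I*sqrt(59)) + (203 + 20 + 3*(1/9))/(99 + 1/9 + 20/3)) = sqrt(I*sqrt(118) + (203 + 20 + 1/3)/(952/9)) = sqrt(I*sqrt(118) + (9/952)*(670/3)) = sqrt(I*sqrt(118) + 1005/476) = sqrt(1005/476 + I*sqrt(118))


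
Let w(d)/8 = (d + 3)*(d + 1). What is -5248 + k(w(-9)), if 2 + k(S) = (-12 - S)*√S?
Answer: -5250 - 3168*√6 ≈ -13010.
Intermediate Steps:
w(d) = 8*(1 + d)*(3 + d) (w(d) = 8*((d + 3)*(d + 1)) = 8*((3 + d)*(1 + d)) = 8*((1 + d)*(3 + d)) = 8*(1 + d)*(3 + d))
k(S) = -2 + √S*(-12 - S) (k(S) = -2 + (-12 - S)*√S = -2 + √S*(-12 - S))
-5248 + k(w(-9)) = -5248 + (-2 - (24 + 8*(-9)² + 32*(-9))^(3/2) - 12*√(24 + 8*(-9)² + 32*(-9))) = -5248 + (-2 - (24 + 8*81 - 288)^(3/2) - 12*√(24 + 8*81 - 288)) = -5248 + (-2 - (24 + 648 - 288)^(3/2) - 12*√(24 + 648 - 288)) = -5248 + (-2 - 384^(3/2) - 96*√6) = -5248 + (-2 - 3072*√6 - 96*√6) = -5248 + (-2 - 3168*√6) = -5250 - 3168*√6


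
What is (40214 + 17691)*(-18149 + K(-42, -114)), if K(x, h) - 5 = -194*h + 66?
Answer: 233820390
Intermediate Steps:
K(x, h) = 71 - 194*h (K(x, h) = 5 + (-194*h + 66) = 5 + (66 - 194*h) = 71 - 194*h)
(40214 + 17691)*(-18149 + K(-42, -114)) = (40214 + 17691)*(-18149 + (71 - 194*(-114))) = 57905*(-18149 + (71 + 22116)) = 57905*(-18149 + 22187) = 57905*4038 = 233820390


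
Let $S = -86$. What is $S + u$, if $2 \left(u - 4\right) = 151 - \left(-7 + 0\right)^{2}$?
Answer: $-31$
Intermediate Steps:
$u = 55$ ($u = 4 + \frac{151 - \left(-7 + 0\right)^{2}}{2} = 4 + \frac{151 - \left(-7\right)^{2}}{2} = 4 + \frac{151 - 49}{2} = 4 + \frac{1}{2} \cdot 102 = 4 + 51 = 55$)
$S + u = -86 + 55 = -31$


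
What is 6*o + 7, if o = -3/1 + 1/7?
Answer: -71/7 ≈ -10.143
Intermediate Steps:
o = -20/7 (o = -3*1 + 1*(1/7) = -3 + 1/7 = -20/7 ≈ -2.8571)
6*o + 7 = 6*(-20/7) + 7 = -120/7 + 7 = -71/7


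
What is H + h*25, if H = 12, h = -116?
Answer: -2888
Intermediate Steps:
H + h*25 = 12 - 116*25 = 12 - 2900 = -2888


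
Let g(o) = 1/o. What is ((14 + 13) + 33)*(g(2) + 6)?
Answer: 390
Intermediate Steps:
((14 + 13) + 33)*(g(2) + 6) = ((14 + 13) + 33)*(1/2 + 6) = (27 + 33)*(½ + 6) = 60*(13/2) = 390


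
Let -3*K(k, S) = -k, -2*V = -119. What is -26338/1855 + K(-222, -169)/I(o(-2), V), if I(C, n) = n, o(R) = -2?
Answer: -486966/31535 ≈ -15.442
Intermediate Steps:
V = 119/2 (V = -1/2*(-119) = 119/2 ≈ 59.500)
K(k, S) = k/3 (K(k, S) = -(-1)*k/3 = k/3)
-26338/1855 + K(-222, -169)/I(o(-2), V) = -26338/1855 + ((1/3)*(-222))/(119/2) = -26338*1/1855 - 74*2/119 = -26338/1855 - 148/119 = -486966/31535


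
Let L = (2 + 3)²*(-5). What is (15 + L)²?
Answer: 12100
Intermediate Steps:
L = -125 (L = 5²*(-5) = 25*(-5) = -125)
(15 + L)² = (15 - 125)² = (-110)² = 12100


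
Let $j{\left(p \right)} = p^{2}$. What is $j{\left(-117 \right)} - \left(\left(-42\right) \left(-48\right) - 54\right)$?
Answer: $11727$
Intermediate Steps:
$j{\left(-117 \right)} - \left(\left(-42\right) \left(-48\right) - 54\right) = \left(-117\right)^{2} - \left(\left(-42\right) \left(-48\right) - 54\right) = 13689 - \left(2016 - 54\right) = 13689 - 1962 = 11727$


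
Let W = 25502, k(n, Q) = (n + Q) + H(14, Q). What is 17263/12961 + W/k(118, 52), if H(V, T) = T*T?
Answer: 190072642/18624957 ≈ 10.205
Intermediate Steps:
H(V, T) = T²
k(n, Q) = Q + n + Q² (k(n, Q) = (n + Q) + Q² = (Q + n) + Q² = Q + n + Q²)
17263/12961 + W/k(118, 52) = 17263/12961 + 25502/(52 + 118 + 52²) = 17263*(1/12961) + 25502/(52 + 118 + 2704) = 17263/12961 + 25502/2874 = 17263/12961 + 25502*(1/2874) = 17263/12961 + 12751/1437 = 190072642/18624957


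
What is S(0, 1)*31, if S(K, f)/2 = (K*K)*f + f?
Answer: 62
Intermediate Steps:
S(K, f) = 2*f + 2*f*K² (S(K, f) = 2*((K*K)*f + f) = 2*(K²*f + f) = 2*(f*K² + f) = 2*(f + f*K²) = 2*f + 2*f*K²)
S(0, 1)*31 = (2*1*(1 + 0²))*31 = (2*1*(1 + 0))*31 = (2*1*1)*31 = 2*31 = 62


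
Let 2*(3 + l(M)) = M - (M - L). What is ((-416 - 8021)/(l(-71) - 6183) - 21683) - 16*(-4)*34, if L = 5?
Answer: -241226195/12367 ≈ -19506.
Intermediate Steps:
l(M) = -1/2 (l(M) = -3 + (M - (M - 1*5))/2 = -3 + (M - (M - 5))/2 = -3 + (M - (-5 + M))/2 = -3 + (M + (5 - M))/2 = -3 + (1/2)*5 = -3 + 5/2 = -1/2)
((-416 - 8021)/(l(-71) - 6183) - 21683) - 16*(-4)*34 = ((-416 - 8021)/(-1/2 - 6183) - 21683) - 16*(-4)*34 = (-8437/(-12367/2) - 21683) + 64*34 = (-8437*(-2/12367) - 21683) + 2176 = (16874/12367 - 21683) + 2176 = -268136787/12367 + 2176 = -241226195/12367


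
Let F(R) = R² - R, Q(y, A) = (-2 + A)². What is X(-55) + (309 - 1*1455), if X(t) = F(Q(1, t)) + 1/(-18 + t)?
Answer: 770267237/73 ≈ 1.0552e+7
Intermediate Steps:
X(t) = 1/(-18 + t) + (-2 + t)²*(-1 + (-2 + t)²) (X(t) = (-2 + t)²*(-1 + (-2 + t)²) + 1/(-18 + t) = 1/(-18 + t) + (-2 + t)²*(-1 + (-2 + t)²))
X(-55) + (309 - 1*1455) = (-215 + (-55)⁵ - 442*(-55)² - 26*(-55)⁴ + 167*(-55)³ + 516*(-55))/(-18 - 55) + (309 - 1*1455) = (-215 - 503284375 - 442*3025 - 26*9150625 + 167*(-166375) - 28380)/(-73) + (309 - 1455) = -(-215 - 503284375 - 1337050 - 237916250 - 27784625 - 28380)/73 - 1146 = -1/73*(-770350895) - 1146 = 770350895/73 - 1146 = 770267237/73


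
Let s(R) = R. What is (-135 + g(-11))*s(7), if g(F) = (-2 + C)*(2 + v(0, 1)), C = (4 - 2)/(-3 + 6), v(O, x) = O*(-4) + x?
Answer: -973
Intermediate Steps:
v(O, x) = x - 4*O (v(O, x) = -4*O + x = x - 4*O)
C = ⅔ (C = 2/3 = 2*(⅓) = ⅔ ≈ 0.66667)
g(F) = -4 (g(F) = (-2 + ⅔)*(2 + (1 - 4*0)) = -4*(2 + (1 + 0))/3 = -4*(2 + 1)/3 = -4/3*3 = -4)
(-135 + g(-11))*s(7) = (-135 - 4)*7 = -139*7 = -973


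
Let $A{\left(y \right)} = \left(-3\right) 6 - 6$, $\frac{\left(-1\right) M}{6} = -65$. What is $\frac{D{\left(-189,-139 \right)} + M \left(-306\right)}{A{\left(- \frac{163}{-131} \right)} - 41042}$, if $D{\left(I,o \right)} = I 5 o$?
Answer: $- \frac{12015}{41066} \approx -0.29258$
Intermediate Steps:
$M = 390$ ($M = \left(-6\right) \left(-65\right) = 390$)
$A{\left(y \right)} = -24$ ($A{\left(y \right)} = -18 - 6 = -24$)
$D{\left(I,o \right)} = 5 I o$
$\frac{D{\left(-189,-139 \right)} + M \left(-306\right)}{A{\left(- \frac{163}{-131} \right)} - 41042} = \frac{5 \left(-189\right) \left(-139\right) + 390 \left(-306\right)}{-24 - 41042} = \frac{131355 - 119340}{-41066} = 12015 \left(- \frac{1}{41066}\right) = - \frac{12015}{41066}$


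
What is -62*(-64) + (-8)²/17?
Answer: 67520/17 ≈ 3971.8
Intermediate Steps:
-62*(-64) + (-8)²/17 = 3968 + 64*(1/17) = 3968 + 64/17 = 67520/17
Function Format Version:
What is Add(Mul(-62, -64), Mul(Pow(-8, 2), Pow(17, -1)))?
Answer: Rational(67520, 17) ≈ 3971.8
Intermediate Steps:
Add(Mul(-62, -64), Mul(Pow(-8, 2), Pow(17, -1))) = Add(3968, Mul(64, Rational(1, 17))) = Add(3968, Rational(64, 17)) = Rational(67520, 17)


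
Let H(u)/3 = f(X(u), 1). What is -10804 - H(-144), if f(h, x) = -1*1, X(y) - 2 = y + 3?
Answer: -10801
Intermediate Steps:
X(y) = 5 + y (X(y) = 2 + (y + 3) = 2 + (3 + y) = 5 + y)
f(h, x) = -1
H(u) = -3 (H(u) = 3*(-1) = -3)
-10804 - H(-144) = -10804 - 1*(-3) = -10804 + 3 = -10801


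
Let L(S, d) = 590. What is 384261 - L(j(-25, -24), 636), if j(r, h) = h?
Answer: 383671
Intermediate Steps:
384261 - L(j(-25, -24), 636) = 384261 - 1*590 = 384261 - 590 = 383671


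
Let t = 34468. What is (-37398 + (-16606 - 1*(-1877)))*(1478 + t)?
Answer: -1873757142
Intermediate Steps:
(-37398 + (-16606 - 1*(-1877)))*(1478 + t) = (-37398 + (-16606 - 1*(-1877)))*(1478 + 34468) = (-37398 + (-16606 + 1877))*35946 = (-37398 - 14729)*35946 = -52127*35946 = -1873757142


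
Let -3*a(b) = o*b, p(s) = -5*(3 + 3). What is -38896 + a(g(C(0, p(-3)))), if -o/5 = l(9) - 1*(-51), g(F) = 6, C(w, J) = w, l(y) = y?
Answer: -38296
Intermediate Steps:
p(s) = -30 (p(s) = -5*6 = -30)
o = -300 (o = -5*(9 - 1*(-51)) = -5*(9 + 51) = -5*60 = -300)
a(b) = 100*b (a(b) = -(-100)*b = 100*b)
-38896 + a(g(C(0, p(-3)))) = -38896 + 100*6 = -38896 + 600 = -38296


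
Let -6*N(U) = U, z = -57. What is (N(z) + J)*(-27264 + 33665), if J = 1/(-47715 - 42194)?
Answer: 10934629869/179818 ≈ 60809.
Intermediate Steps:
J = -1/89909 (J = 1/(-89909) = -1/89909 ≈ -1.1122e-5)
N(U) = -U/6
(N(z) + J)*(-27264 + 33665) = (-⅙*(-57) - 1/89909)*(-27264 + 33665) = (19/2 - 1/89909)*6401 = (1708269/179818)*6401 = 10934629869/179818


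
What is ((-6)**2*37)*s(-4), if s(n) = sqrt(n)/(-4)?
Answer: -666*I ≈ -666.0*I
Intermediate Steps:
s(n) = -sqrt(n)/4
((-6)**2*37)*s(-4) = ((-6)**2*37)*(-I/2) = (36*37)*(-I/2) = 1332*(-I/2) = -666*I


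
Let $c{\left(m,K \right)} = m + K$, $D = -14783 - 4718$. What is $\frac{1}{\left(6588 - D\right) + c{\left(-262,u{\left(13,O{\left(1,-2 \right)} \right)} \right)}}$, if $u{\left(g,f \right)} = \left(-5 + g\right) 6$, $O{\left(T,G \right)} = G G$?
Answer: $\frac{1}{25875} \approx 3.8647 \cdot 10^{-5}$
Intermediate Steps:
$O{\left(T,G \right)} = G^{2}$
$u{\left(g,f \right)} = -30 + 6 g$
$D = -19501$ ($D = -14783 - 4718 = -19501$)
$c{\left(m,K \right)} = K + m$
$\frac{1}{\left(6588 - D\right) + c{\left(-262,u{\left(13,O{\left(1,-2 \right)} \right)} \right)}} = \frac{1}{\left(6588 - -19501\right) + \left(\left(-30 + 6 \cdot 13\right) - 262\right)} = \frac{1}{\left(6588 + 19501\right) + \left(\left(-30 + 78\right) - 262\right)} = \frac{1}{26089 + \left(48 - 262\right)} = \frac{1}{26089 - 214} = \frac{1}{25875}$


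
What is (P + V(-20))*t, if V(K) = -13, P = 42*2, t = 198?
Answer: 14058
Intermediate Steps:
P = 84
(P + V(-20))*t = (84 - 13)*198 = 71*198 = 14058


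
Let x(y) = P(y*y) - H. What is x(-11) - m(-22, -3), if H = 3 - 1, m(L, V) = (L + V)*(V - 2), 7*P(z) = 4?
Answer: -885/7 ≈ -126.43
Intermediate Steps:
P(z) = 4/7 (P(z) = (1/7)*4 = 4/7)
m(L, V) = (-2 + V)*(L + V) (m(L, V) = (L + V)*(-2 + V) = (-2 + V)*(L + V))
H = 2
x(y) = -10/7 (x(y) = 4/7 - 1*2 = 4/7 - 2 = -10/7)
x(-11) - m(-22, -3) = -10/7 - ((-3)**2 - 2*(-22) - 2*(-3) - 22*(-3)) = -10/7 - (9 + 44 + 6 + 66) = -10/7 - 1*125 = -10/7 - 125 = -885/7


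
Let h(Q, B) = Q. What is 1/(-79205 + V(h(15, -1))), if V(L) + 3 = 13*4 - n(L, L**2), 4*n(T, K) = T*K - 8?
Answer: -4/319991 ≈ -1.2500e-5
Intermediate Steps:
n(T, K) = -2 + K*T/4 (n(T, K) = (T*K - 8)/4 = (K*T - 8)/4 = (-8 + K*T)/4 = -2 + K*T/4)
V(L) = 51 - L**3/4 (V(L) = -3 + (13*4 - (-2 + L**2*L/4)) = -3 + (52 - (-2 + L**3/4)) = -3 + (52 + (2 - L**3/4)) = -3 + (54 - L**3/4) = 51 - L**3/4)
1/(-79205 + V(h(15, -1))) = 1/(-79205 + (51 - 1/4*15**3)) = 1/(-79205 + (51 - 1/4*3375)) = 1/(-79205 + (51 - 3375/4)) = 1/(-79205 - 3171/4) = 1/(-319991/4) = -4/319991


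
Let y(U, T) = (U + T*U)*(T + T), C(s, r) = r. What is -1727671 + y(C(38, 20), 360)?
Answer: 3470729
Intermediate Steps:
y(U, T) = 2*T*(U + T*U) (y(U, T) = (U + T*U)*(2*T) = 2*T*(U + T*U))
-1727671 + y(C(38, 20), 360) = -1727671 + 2*360*20*(1 + 360) = -1727671 + 2*360*20*361 = -1727671 + 5198400 = 3470729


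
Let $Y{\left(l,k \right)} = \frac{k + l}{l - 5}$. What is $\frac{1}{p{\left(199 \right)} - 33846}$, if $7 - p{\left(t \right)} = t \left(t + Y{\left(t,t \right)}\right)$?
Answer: $- \frac{97}{7163281} \approx -1.3541 \cdot 10^{-5}$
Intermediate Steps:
$Y{\left(l,k \right)} = \frac{k + l}{-5 + l}$
$p{\left(t \right)} = 7 - t \left(t + \frac{2 t}{-5 + t}\right)$ ($p{\left(t \right)} = 7 - t \left(t + \frac{t + t}{-5 + t}\right) = 7 - t \left(t + \frac{2 t}{-5 + t}\right)$)
$\frac{1}{p{\left(199 \right)} - 33846} = \frac{1}{\frac{- 2 \cdot 199^{2} + \left(-5 + 199\right) \left(7 - 199^{2}\right)}{-5 + 199} - 33846} = \frac{1}{\frac{\left(-2\right) 39601 + 194 \left(7 - 39601\right)}{194} - 33846} = \frac{1}{\frac{-79202 + 194 \left(7 - 39601\right)}{194} - 33846} = \frac{1}{\frac{-79202 + 194 \left(-39594\right)}{194} - 33846} = \frac{1}{\frac{-79202 - 7681236}{194} - 33846} = \frac{1}{\frac{1}{194} \left(-7760438\right) - 33846} = \frac{1}{- \frac{3880219}{97} - 33846} = \frac{1}{- \frac{7163281}{97}} = - \frac{97}{7163281}$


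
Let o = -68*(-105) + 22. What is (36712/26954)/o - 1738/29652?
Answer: -41802855025/715519617162 ≈ -0.058423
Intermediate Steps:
o = 7162 (o = 7140 + 22 = 7162)
(36712/26954)/o - 1738/29652 = (36712/26954)/7162 - 1738/29652 = (36712*(1/26954))*(1/7162) - 1738*1/29652 = (18356/13477)*(1/7162) - 869/14826 = 9178/48261137 - 869/14826 = -41802855025/715519617162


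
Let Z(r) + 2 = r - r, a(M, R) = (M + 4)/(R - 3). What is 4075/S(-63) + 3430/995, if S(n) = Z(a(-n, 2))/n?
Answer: 51089647/398 ≈ 1.2837e+5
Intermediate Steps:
a(M, R) = (4 + M)/(-3 + R)
Z(r) = -2 (Z(r) = -2 + (r - r) = -2 + 0 = -2)
S(n) = -2/n
4075/S(-63) + 3430/995 = 4075/((-2/(-63))) + 3430/995 = 4075/((-2*(-1/63))) + 3430*(1/995) = 4075/(2/63) + 686/199 = 4075*(63/2) + 686/199 = 256725/2 + 686/199 = 51089647/398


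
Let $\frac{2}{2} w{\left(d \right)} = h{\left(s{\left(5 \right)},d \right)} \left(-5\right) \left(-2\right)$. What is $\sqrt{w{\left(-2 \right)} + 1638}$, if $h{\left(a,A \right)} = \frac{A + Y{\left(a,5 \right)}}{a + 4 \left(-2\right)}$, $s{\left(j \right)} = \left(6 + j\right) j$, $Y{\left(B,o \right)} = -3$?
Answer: $\frac{2 \sqrt{903998}}{47} \approx 40.459$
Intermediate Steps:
$s{\left(j \right)} = j \left(6 + j\right)$
$h{\left(a,A \right)} = \frac{-3 + A}{-8 + a}$ ($h{\left(a,A \right)} = \frac{A - 3}{a + 4 \left(-2\right)} = \frac{-3 + A}{a - 8} = \frac{-3 + A}{-8 + a}$)
$w{\left(d \right)} = - \frac{30}{47} + \frac{10 d}{47}$ ($w{\left(d \right)} = \frac{-3 + d}{-8 + 5 \left(6 + 5\right)} \left(-5\right) \left(-2\right) = \frac{-3 + d}{-8 + 5 \cdot 11} \left(-5\right) \left(-2\right) = \frac{-3 + d}{-8 + 55} \left(-5\right) \left(-2\right) = \frac{-3 + d}{47} \left(-5\right) \left(-2\right) = \left(- \frac{3}{47} + \frac{d}{47}\right) \left(-5\right) \left(-2\right) = \left(\frac{15}{47} - \frac{5 d}{47}\right) \left(-2\right) = - \frac{30}{47} + \frac{10 d}{47}$)
$\sqrt{w{\left(-2 \right)} + 1638} = \sqrt{\left(- \frac{30}{47} + \frac{10}{47} \left(-2\right)\right) + 1638} = \sqrt{\left(- \frac{30}{47} - \frac{20}{47}\right) + 1638} = \sqrt{- \frac{50}{47} + 1638} = \sqrt{\frac{76936}{47}} = \frac{2 \sqrt{903998}}{47}$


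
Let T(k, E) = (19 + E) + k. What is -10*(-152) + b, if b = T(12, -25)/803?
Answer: 1220566/803 ≈ 1520.0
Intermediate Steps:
T(k, E) = 19 + E + k
b = 6/803 (b = (19 - 25 + 12)/803 = 6*(1/803) = 6/803 ≈ 0.0074720)
-10*(-152) + b = -10*(-152) + 6/803 = 1520 + 6/803 = 1220566/803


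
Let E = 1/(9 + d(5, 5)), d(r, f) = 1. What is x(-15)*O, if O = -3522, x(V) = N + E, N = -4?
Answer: 68679/5 ≈ 13736.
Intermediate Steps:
E = 1/10 (E = 1/(9 + 1) = 1/10 ≈ 0.10000)
x(V) = -39/10 (x(V) = -4 + 1/10 = -39/10)
x(-15)*O = -39/10*(-3522) = 68679/5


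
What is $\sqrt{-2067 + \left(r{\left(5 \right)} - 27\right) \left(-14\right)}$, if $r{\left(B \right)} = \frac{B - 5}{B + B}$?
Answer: $i \sqrt{1689} \approx 41.097 i$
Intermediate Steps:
$r{\left(B \right)} = \frac{-5 + B}{2 B}$
$\sqrt{-2067 + \left(r{\left(5 \right)} - 27\right) \left(-14\right)} = \sqrt{-2067 + \left(\frac{-5 + 5}{2 \cdot 5} - 27\right) \left(-14\right)} = \sqrt{-2067 + \left(\frac{1}{2} \cdot \frac{1}{5} \cdot 0 - 27\right) \left(-14\right)} = \sqrt{-2067 + \left(0 - 27\right) \left(-14\right)} = \sqrt{-2067 - -378} = \sqrt{-2067 + 378} = \sqrt{-1689} = i \sqrt{1689}$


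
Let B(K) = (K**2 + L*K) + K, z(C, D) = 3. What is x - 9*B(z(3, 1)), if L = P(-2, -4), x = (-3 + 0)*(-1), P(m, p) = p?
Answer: 3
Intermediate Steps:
x = 3 (x = -3*(-1) = 3)
L = -4
B(K) = K**2 - 3*K (B(K) = (K**2 - 4*K) + K = K**2 - 3*K)
x - 9*B(z(3, 1)) = 3 - 27*(-3 + 3) = 3 - 27*0 = 3 - 9*0 = 3 + 0 = 3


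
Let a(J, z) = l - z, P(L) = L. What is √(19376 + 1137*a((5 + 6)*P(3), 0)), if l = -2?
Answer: √17102 ≈ 130.77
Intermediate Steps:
a(J, z) = -2 - z
√(19376 + 1137*a((5 + 6)*P(3), 0)) = √(19376 + 1137*(-2 - 1*0)) = √(19376 + 1137*(-2 + 0)) = √(19376 + 1137*(-2)) = √(19376 - 2274) = √17102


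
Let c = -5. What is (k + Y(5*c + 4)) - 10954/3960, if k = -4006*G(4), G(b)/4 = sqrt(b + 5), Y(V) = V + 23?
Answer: -95184077/1980 ≈ -48073.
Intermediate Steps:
Y(V) = 23 + V
G(b) = 4*sqrt(5 + b) (G(b) = 4*sqrt(b + 5) = 4*sqrt(5 + b))
k = -48072 (k = -16024*sqrt(5 + 4) = -16024*sqrt(9) = -16024*3 = -4006*12 = -48072)
(k + Y(5*c + 4)) - 10954/3960 = (-48072 + (23 + (5*(-5) + 4))) - 10954/3960 = (-48072 + (23 + (-25 + 4))) - 10954*1/3960 = (-48072 + (23 - 21)) - 5477/1980 = (-48072 + 2) - 5477/1980 = -48070 - 5477/1980 = -95184077/1980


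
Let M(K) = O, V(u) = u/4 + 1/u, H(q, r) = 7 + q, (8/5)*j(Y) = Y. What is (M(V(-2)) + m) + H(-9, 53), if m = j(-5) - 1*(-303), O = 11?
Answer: 2471/8 ≈ 308.88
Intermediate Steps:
j(Y) = 5*Y/8
V(u) = 1/u + u/4 (V(u) = u*(1/4) + 1/u = u/4 + 1/u = 1/u + u/4)
M(K) = 11
m = 2399/8 (m = (5/8)*(-5) - 1*(-303) = -25/8 + 303 = 2399/8 ≈ 299.88)
(M(V(-2)) + m) + H(-9, 53) = (11 + 2399/8) + (7 - 9) = 2487/8 - 2 = 2471/8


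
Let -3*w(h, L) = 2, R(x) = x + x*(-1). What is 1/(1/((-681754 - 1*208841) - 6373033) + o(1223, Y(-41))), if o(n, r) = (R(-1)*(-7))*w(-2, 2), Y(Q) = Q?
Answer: -7263628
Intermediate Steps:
R(x) = 0 (R(x) = x - x = 0)
w(h, L) = -⅔ (w(h, L) = -⅓*2 = -⅔)
o(n, r) = 0 (o(n, r) = (0*(-7))*(-⅔) = 0*(-⅔) = 0)
1/(1/((-681754 - 1*208841) - 6373033) + o(1223, Y(-41))) = 1/(1/((-681754 - 1*208841) - 6373033) + 0) = 1/(1/((-681754 - 208841) - 6373033) + 0) = 1/(1/(-890595 - 6373033) + 0) = 1/(1/(-7263628) + 0) = 1/(-1/7263628 + 0) = 1/(-1/7263628) = -7263628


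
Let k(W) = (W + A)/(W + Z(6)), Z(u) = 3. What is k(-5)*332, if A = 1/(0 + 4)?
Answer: 1577/2 ≈ 788.50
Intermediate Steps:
A = ¼ (A = 1/4 = ¼ ≈ 0.25000)
k(W) = (¼ + W)/(3 + W) (k(W) = (W + ¼)/(W + 3) = (¼ + W)/(3 + W))
k(-5)*332 = ((¼ - 5)/(3 - 5))*332 = (-19/4/(-2))*332 = -½*(-19/4)*332 = (19/8)*332 = 1577/2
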